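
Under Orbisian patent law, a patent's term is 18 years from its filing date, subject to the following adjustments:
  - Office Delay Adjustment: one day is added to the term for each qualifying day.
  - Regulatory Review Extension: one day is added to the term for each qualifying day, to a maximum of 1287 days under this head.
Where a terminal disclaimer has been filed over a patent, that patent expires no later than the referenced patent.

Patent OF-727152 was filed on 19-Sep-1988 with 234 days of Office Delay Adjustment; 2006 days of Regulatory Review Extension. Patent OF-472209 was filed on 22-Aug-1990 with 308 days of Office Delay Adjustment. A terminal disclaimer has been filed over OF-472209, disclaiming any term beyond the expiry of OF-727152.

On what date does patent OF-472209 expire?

2009-06-26

Natural term of OF-472209:
  Base: filing + 18 years → 22 August 2008.
  Office Delay Adjustment: +308 days → 26 June 2009.
Expiry of referenced patent OF-727152:
  Base: filing + 18 years → 19 September 2006.
  Office Delay Adjustment: +234 days → 11 May 2007.
  Regulatory Review Extension: 2006 days claimed exceeds the 1287-day cap, so +1287 days → 18 November 2010.
Terminal disclaimer: OF-472209 expires on the earlier of 26 June 2009 and 18 November 2010.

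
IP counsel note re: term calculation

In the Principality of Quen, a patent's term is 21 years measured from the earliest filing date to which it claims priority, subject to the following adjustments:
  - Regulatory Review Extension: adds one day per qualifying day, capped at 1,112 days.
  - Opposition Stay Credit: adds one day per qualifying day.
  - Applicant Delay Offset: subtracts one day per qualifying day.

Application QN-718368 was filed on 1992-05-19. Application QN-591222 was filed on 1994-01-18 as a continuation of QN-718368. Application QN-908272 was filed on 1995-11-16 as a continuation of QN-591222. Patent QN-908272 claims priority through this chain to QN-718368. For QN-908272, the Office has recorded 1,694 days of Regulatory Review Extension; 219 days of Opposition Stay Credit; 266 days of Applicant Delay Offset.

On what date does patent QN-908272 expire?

2016-04-18

Earliest priority filing: 19 May 1992.
Base term: 19 May 1992 + 21 years → 19 May 2013.
Regulatory Review Extension: 1694 days claimed exceeds the 1112-day cap, so +1112 days → 4 June 2016.
Opposition Stay Credit: +219 days → 9 January 2017.
Applicant Delay Offset: −266 days → 18 April 2016.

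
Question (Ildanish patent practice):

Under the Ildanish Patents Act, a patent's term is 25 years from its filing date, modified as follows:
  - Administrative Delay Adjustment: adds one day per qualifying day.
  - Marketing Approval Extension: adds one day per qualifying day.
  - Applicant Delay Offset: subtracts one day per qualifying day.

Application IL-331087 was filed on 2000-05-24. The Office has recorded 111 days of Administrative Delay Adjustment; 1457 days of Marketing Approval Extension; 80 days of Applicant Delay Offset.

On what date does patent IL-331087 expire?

Base term: filing date + 25 years → 24 May 2025.
Administrative Delay Adjustment: +111 days → 12 September 2025.
Marketing Approval Extension: +1457 days → 8 September 2029.
Applicant Delay Offset: −80 days → 20 June 2029.

June 20, 2029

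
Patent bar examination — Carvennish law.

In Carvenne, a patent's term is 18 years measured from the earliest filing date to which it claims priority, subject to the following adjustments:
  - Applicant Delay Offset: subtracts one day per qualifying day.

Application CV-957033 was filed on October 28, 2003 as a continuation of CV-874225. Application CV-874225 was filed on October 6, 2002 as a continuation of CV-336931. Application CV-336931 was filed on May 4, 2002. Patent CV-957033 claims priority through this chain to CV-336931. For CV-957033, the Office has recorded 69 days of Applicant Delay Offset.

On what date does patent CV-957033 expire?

Earliest priority filing: 4 May 2002.
Base term: 4 May 2002 + 18 years → 4 May 2020.
Applicant Delay Offset: −69 days → 25 February 2020.

February 25, 2020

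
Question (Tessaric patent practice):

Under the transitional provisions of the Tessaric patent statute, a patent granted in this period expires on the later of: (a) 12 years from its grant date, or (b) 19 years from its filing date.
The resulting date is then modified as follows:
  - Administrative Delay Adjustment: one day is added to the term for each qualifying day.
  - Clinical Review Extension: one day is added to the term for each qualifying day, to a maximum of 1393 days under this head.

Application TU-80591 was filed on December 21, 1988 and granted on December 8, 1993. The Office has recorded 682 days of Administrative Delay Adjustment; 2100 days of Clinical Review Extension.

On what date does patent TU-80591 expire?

August 26, 2013

(a) grant + 12 years → 8 December 2005.
(b) filing + 19 years → 21 December 2007.
Later of the two: 21 December 2007.
Administrative Delay Adjustment: +682 days → 2 November 2009.
Clinical Review Extension: 2100 days claimed exceeds the 1393-day cap, so +1393 days → 26 August 2013.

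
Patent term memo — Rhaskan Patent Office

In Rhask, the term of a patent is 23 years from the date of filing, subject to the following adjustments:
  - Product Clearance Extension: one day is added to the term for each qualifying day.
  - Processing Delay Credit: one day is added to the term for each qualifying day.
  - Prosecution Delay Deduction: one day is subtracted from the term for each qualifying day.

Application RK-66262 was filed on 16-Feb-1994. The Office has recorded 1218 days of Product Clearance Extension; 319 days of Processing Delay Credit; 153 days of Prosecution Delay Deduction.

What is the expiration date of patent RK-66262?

Base term: filing date + 23 years → 16 February 2017.
Product Clearance Extension: +1218 days → 18 June 2020.
Processing Delay Credit: +319 days → 3 May 2021.
Prosecution Delay Deduction: −153 days → 1 December 2020.

December 1, 2020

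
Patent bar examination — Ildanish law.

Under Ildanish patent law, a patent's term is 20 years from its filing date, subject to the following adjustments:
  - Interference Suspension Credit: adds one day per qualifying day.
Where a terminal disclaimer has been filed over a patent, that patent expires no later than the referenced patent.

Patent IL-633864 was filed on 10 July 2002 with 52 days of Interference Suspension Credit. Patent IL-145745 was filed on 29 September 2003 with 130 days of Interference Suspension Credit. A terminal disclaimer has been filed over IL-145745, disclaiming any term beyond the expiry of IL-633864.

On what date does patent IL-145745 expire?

2022-08-31

Natural term of IL-145745:
  Base: filing + 20 years → 29 September 2023.
  Interference Suspension Credit: +130 days → 6 February 2024.
Expiry of referenced patent IL-633864:
  Base: filing + 20 years → 10 July 2022.
  Interference Suspension Credit: +52 days → 31 August 2022.
Terminal disclaimer: IL-145745 expires on the earlier of 6 February 2024 and 31 August 2022.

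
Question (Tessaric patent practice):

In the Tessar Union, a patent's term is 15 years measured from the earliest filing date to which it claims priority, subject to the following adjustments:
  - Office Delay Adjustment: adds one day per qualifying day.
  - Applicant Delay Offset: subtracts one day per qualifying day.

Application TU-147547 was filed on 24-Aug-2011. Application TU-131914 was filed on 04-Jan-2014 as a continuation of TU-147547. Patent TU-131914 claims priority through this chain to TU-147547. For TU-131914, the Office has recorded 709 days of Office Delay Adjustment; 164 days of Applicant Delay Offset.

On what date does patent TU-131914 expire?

Earliest priority filing: 24 August 2011.
Base term: 24 August 2011 + 15 years → 24 August 2026.
Office Delay Adjustment: +709 days → 2 August 2028.
Applicant Delay Offset: −164 days → 20 February 2028.

2028-02-20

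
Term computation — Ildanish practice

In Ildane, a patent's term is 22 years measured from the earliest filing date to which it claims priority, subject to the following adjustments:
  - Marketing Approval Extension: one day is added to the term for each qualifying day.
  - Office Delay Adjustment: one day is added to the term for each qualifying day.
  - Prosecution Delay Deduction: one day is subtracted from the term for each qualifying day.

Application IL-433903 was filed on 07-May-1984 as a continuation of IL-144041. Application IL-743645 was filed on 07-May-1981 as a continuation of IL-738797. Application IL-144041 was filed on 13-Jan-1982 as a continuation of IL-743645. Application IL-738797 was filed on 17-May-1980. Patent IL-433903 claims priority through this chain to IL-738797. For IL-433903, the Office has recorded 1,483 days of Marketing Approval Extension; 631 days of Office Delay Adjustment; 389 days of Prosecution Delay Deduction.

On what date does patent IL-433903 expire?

Earliest priority filing: 17 May 1980.
Base term: 17 May 1980 + 22 years → 17 May 2002.
Marketing Approval Extension: +1483 days → 8 June 2006.
Office Delay Adjustment: +631 days → 29 February 2008.
Prosecution Delay Deduction: −389 days → 5 February 2007.

February 5, 2007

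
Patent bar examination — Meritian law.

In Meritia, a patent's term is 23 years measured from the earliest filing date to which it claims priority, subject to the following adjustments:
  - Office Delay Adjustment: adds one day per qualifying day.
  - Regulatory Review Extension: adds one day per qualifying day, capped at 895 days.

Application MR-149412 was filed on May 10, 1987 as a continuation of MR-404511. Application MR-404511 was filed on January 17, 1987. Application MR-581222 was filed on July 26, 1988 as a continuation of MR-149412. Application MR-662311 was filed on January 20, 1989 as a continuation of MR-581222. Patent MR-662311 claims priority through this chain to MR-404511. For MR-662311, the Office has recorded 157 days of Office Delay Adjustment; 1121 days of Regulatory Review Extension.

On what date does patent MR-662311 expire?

Earliest priority filing: 17 January 1987.
Base term: 17 January 1987 + 23 years → 17 January 2010.
Office Delay Adjustment: +157 days → 23 June 2010.
Regulatory Review Extension: 1121 days claimed exceeds the 895-day cap, so +895 days → 4 December 2012.

2012-12-04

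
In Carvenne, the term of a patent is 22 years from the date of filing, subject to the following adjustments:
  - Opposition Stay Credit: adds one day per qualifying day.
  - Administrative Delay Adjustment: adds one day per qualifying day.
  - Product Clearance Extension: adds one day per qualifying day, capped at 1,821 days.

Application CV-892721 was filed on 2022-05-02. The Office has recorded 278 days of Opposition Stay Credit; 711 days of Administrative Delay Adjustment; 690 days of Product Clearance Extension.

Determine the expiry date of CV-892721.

December 6, 2048

Base term: filing date + 22 years → 2 May 2044.
Opposition Stay Credit: +278 days → 4 February 2045.
Administrative Delay Adjustment: +711 days → 16 January 2047.
Product Clearance Extension: 690 days (within the 1821-day cap) → +690 days → 6 December 2048.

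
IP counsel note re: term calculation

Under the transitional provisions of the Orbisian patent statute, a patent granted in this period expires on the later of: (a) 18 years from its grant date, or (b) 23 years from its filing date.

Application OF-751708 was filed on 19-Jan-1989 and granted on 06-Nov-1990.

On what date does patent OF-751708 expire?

(a) grant + 18 years → 6 November 2008.
(b) filing + 23 years → 19 January 2012.
Later of the two: 19 January 2012.

2012-01-19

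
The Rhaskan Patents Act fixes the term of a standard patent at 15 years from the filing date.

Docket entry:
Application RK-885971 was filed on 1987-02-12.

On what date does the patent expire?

Filing date + 15 years → 12 February 2002.

2002-02-12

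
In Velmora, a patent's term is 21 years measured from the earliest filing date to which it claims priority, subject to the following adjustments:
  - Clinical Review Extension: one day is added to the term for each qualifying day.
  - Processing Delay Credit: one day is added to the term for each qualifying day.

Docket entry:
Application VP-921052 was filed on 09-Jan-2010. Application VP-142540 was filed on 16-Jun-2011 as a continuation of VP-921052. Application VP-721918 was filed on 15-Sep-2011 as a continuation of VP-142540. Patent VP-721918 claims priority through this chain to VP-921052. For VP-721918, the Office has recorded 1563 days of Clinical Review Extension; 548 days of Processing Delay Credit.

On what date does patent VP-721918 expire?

Earliest priority filing: 9 January 2010.
Base term: 9 January 2010 + 21 years → 9 January 2031.
Clinical Review Extension: +1563 days → 21 April 2035.
Processing Delay Credit: +548 days → 20 October 2036.

2036-10-20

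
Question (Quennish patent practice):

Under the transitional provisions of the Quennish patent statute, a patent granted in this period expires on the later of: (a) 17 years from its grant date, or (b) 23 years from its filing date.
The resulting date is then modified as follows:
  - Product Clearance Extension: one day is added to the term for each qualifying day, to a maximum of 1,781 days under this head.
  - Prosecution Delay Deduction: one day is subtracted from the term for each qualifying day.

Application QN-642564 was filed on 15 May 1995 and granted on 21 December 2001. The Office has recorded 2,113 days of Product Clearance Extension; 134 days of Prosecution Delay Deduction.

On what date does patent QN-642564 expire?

2023-06-25

(a) grant + 17 years → 21 December 2018.
(b) filing + 23 years → 15 May 2018.
Later of the two: 21 December 2018.
Product Clearance Extension: 2113 days claimed exceeds the 1781-day cap, so +1781 days → 6 November 2023.
Prosecution Delay Deduction: −134 days → 25 June 2023.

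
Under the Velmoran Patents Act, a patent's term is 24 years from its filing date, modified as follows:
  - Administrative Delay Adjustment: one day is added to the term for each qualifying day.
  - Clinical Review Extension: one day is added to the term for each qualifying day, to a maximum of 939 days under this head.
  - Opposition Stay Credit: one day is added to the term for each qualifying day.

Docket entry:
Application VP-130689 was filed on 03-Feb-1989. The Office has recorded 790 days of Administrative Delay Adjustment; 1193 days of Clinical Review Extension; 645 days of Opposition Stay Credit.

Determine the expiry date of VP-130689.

August 5, 2019

Base term: filing date + 24 years → 3 February 2013.
Administrative Delay Adjustment: +790 days → 4 April 2015.
Clinical Review Extension: 1193 days claimed exceeds the 939-day cap, so +939 days → 29 October 2017.
Opposition Stay Credit: +645 days → 5 August 2019.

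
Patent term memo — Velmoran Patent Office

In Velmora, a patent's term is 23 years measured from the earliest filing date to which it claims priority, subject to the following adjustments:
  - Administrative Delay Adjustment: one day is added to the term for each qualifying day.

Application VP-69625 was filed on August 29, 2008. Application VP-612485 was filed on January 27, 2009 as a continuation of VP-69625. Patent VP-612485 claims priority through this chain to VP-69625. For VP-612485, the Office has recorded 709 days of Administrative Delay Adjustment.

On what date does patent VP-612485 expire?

2033-08-07

Earliest priority filing: 29 August 2008.
Base term: 29 August 2008 + 23 years → 29 August 2031.
Administrative Delay Adjustment: +709 days → 7 August 2033.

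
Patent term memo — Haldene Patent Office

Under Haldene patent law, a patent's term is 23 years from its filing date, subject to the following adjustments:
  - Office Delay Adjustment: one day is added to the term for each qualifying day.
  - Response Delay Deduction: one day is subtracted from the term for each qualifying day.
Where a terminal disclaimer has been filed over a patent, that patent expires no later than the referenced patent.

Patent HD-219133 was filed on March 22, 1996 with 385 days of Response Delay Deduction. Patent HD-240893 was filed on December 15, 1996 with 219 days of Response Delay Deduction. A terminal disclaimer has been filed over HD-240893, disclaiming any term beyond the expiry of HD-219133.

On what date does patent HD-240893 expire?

Natural term of HD-240893:
  Base: filing + 23 years → 15 December 2019.
  Response Delay Deduction: −219 days → 10 May 2019.
Expiry of referenced patent HD-219133:
  Base: filing + 23 years → 22 March 2019.
  Response Delay Deduction: −385 days → 2 March 2018.
Terminal disclaimer: HD-240893 expires on the earlier of 10 May 2019 and 2 March 2018.

2018-03-02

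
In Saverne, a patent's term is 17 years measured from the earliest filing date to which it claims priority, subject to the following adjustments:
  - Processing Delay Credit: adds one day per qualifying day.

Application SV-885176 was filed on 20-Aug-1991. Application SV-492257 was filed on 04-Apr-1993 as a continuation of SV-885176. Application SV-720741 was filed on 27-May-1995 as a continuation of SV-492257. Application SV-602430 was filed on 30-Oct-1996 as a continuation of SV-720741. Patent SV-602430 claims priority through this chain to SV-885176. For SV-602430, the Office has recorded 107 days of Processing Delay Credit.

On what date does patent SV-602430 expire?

Earliest priority filing: 20 August 1991.
Base term: 20 August 1991 + 17 years → 20 August 2008.
Processing Delay Credit: +107 days → 5 December 2008.

December 5, 2008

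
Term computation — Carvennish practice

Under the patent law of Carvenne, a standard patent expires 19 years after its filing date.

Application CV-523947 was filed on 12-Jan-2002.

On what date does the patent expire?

2021-01-12

Filing date + 19 years → 12 January 2021.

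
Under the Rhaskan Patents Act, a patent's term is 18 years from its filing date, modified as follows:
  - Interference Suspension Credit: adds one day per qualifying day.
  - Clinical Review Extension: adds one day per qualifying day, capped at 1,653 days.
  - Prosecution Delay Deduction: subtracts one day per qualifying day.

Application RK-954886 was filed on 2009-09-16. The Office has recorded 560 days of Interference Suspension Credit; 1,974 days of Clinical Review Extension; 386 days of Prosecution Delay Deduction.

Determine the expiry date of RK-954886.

Base term: filing date + 18 years → 16 September 2027.
Interference Suspension Credit: +560 days → 29 March 2029.
Clinical Review Extension: 1974 days claimed exceeds the 1653-day cap, so +1653 days → 7 October 2033.
Prosecution Delay Deduction: −386 days → 16 September 2032.

September 16, 2032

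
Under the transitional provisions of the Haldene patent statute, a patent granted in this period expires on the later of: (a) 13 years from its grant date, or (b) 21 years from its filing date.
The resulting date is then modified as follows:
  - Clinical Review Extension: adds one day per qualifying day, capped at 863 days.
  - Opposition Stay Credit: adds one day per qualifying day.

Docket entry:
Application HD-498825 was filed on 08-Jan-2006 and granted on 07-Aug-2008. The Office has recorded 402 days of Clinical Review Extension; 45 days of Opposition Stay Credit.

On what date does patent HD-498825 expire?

March 30, 2028

(a) grant + 13 years → 7 August 2021.
(b) filing + 21 years → 8 January 2027.
Later of the two: 8 January 2027.
Clinical Review Extension: 402 days (within the 863-day cap) → +402 days → 14 February 2028.
Opposition Stay Credit: +45 days → 30 March 2028.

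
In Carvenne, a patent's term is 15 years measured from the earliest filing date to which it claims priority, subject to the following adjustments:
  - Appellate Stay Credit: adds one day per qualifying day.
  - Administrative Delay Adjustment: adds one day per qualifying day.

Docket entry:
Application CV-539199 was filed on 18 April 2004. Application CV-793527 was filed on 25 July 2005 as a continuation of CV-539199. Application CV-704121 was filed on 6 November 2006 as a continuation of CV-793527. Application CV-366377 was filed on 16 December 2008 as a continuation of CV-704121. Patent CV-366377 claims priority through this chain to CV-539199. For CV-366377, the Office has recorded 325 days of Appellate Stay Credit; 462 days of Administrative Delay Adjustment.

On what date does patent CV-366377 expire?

Earliest priority filing: 18 April 2004.
Base term: 18 April 2004 + 15 years → 18 April 2019.
Appellate Stay Credit: +325 days → 8 March 2020.
Administrative Delay Adjustment: +462 days → 13 June 2021.

2021-06-13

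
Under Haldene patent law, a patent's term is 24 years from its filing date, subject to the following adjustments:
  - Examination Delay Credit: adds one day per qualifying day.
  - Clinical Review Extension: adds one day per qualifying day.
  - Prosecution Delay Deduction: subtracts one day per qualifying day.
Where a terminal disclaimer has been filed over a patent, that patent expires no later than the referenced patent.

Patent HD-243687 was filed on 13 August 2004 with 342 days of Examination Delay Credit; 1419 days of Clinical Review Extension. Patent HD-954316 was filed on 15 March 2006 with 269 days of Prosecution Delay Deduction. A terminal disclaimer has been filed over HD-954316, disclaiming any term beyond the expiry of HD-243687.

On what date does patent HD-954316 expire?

2029-06-19

Natural term of HD-954316:
  Base: filing + 24 years → 15 March 2030.
  Prosecution Delay Deduction: −269 days → 19 June 2029.
Expiry of referenced patent HD-243687:
  Base: filing + 24 years → 13 August 2028.
  Examination Delay Credit: +342 days → 21 July 2029.
  Clinical Review Extension: +1419 days → 9 June 2033.
Terminal disclaimer: HD-954316 expires on the earlier of 19 June 2029 and 9 June 2033.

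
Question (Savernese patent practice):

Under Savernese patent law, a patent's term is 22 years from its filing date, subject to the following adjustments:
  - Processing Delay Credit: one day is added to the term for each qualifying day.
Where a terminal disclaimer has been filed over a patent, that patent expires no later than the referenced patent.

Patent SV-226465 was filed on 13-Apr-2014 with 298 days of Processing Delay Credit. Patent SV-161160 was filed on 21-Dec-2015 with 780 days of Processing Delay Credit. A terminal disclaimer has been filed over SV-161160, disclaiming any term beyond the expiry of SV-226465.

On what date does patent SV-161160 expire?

2037-02-05

Natural term of SV-161160:
  Base: filing + 22 years → 21 December 2037.
  Processing Delay Credit: +780 days → 9 February 2040.
Expiry of referenced patent SV-226465:
  Base: filing + 22 years → 13 April 2036.
  Processing Delay Credit: +298 days → 5 February 2037.
Terminal disclaimer: SV-161160 expires on the earlier of 9 February 2040 and 5 February 2037.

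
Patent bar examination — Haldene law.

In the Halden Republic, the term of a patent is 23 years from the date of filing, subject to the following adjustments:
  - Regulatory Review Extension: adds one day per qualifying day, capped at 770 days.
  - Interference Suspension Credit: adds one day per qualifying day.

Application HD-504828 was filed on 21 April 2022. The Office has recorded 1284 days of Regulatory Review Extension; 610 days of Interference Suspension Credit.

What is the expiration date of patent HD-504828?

January 30, 2049

Base term: filing date + 23 years → 21 April 2045.
Regulatory Review Extension: 1284 days claimed exceeds the 770-day cap, so +770 days → 31 May 2047.
Interference Suspension Credit: +610 days → 30 January 2049.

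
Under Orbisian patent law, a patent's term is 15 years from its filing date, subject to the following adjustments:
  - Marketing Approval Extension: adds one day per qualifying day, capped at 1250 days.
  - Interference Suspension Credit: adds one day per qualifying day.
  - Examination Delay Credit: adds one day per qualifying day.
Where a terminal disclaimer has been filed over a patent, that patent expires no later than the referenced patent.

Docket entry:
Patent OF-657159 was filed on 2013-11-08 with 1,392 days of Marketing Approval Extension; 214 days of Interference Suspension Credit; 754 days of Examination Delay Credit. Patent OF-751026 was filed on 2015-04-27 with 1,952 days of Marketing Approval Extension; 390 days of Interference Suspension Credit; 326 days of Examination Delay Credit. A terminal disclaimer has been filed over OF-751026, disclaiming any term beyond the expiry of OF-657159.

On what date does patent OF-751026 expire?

Natural term of OF-751026:
  Base: filing + 15 years → 27 April 2030.
  Marketing Approval Extension: 1952 days claimed exceeds the 1250-day cap, so +1250 days → 28 September 2033.
  Interference Suspension Credit: +390 days → 23 October 2034.
  Examination Delay Credit: +326 days → 14 September 2035.
Expiry of referenced patent OF-657159:
  Base: filing + 15 years → 8 November 2028.
  Marketing Approval Extension: 1392 days claimed exceeds the 1250-day cap, so +1250 days → 11 April 2032.
  Interference Suspension Credit: +214 days → 11 November 2032.
  Examination Delay Credit: +754 days → 5 December 2034.
Terminal disclaimer: OF-751026 expires on the earlier of 14 September 2035 and 5 December 2034.

2034-12-05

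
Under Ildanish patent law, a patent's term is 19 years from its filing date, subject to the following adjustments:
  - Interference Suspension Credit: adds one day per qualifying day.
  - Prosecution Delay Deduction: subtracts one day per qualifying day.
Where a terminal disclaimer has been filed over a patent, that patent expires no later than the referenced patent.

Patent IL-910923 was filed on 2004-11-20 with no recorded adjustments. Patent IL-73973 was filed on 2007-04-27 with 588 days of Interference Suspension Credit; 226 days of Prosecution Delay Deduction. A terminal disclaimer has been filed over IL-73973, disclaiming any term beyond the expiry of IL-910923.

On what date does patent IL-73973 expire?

November 20, 2023

Natural term of IL-73973:
  Base: filing + 19 years → 27 April 2026.
  Interference Suspension Credit: +588 days → 6 December 2027.
  Prosecution Delay Deduction: −226 days → 24 April 2027.
Expiry of referenced patent IL-910923:
  Base: filing + 19 years → 20 November 2023.
Terminal disclaimer: IL-73973 expires on the earlier of 24 April 2027 and 20 November 2023.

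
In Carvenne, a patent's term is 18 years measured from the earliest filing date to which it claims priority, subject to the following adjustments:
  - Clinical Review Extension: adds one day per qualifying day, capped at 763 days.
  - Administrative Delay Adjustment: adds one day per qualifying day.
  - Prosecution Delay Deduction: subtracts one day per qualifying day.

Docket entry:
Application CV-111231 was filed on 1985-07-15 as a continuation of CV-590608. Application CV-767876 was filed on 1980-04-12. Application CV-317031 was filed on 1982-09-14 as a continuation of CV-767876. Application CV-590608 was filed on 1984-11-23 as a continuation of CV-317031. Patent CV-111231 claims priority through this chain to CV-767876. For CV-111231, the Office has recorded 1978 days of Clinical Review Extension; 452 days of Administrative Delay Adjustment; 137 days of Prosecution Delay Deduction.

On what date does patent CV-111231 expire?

Earliest priority filing: 12 April 1980.
Base term: 12 April 1980 + 18 years → 12 April 1998.
Clinical Review Extension: 1978 days claimed exceeds the 763-day cap, so +763 days → 14 May 2000.
Administrative Delay Adjustment: +452 days → 9 August 2001.
Prosecution Delay Deduction: −137 days → 25 March 2001.

2001-03-25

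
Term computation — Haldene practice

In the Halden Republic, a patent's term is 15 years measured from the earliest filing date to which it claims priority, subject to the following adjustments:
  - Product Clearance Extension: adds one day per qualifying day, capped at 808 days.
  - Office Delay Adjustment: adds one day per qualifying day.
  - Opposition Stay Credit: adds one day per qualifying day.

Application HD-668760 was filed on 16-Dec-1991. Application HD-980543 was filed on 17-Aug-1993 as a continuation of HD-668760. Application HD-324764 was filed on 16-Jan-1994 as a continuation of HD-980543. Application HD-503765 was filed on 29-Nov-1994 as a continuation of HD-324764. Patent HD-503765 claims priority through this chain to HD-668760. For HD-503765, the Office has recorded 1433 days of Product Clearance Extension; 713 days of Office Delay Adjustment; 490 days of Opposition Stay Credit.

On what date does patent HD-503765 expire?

2012-06-18

Earliest priority filing: 16 December 1991.
Base term: 16 December 1991 + 15 years → 16 December 2006.
Product Clearance Extension: 1433 days claimed exceeds the 808-day cap, so +808 days → 3 March 2009.
Office Delay Adjustment: +713 days → 14 February 2011.
Opposition Stay Credit: +490 days → 18 June 2012.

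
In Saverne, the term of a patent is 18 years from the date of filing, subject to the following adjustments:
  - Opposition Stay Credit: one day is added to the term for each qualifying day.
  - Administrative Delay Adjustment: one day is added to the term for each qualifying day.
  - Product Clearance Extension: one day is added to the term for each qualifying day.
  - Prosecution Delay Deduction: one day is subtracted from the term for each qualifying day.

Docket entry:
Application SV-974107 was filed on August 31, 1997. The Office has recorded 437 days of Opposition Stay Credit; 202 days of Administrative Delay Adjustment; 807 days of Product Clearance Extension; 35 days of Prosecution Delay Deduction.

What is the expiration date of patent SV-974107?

Base term: filing date + 18 years → 31 August 2015.
Opposition Stay Credit: +437 days → 10 November 2016.
Administrative Delay Adjustment: +202 days → 31 May 2017.
Product Clearance Extension: +807 days → 16 August 2019.
Prosecution Delay Deduction: −35 days → 12 July 2019.

July 12, 2019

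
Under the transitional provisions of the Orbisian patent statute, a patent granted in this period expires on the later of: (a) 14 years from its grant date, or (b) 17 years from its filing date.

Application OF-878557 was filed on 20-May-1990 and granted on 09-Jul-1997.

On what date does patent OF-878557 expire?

July 9, 2011

(a) grant + 14 years → 9 July 2011.
(b) filing + 17 years → 20 May 2007.
Later of the two: 9 July 2011.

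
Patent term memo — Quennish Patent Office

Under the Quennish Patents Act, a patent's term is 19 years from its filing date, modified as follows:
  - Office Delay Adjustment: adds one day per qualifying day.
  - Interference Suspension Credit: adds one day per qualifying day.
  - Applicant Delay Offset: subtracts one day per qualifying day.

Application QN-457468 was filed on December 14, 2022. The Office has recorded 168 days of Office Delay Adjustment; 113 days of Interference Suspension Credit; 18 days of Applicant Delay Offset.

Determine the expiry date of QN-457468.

Base term: filing date + 19 years → 14 December 2041.
Office Delay Adjustment: +168 days → 31 May 2042.
Interference Suspension Credit: +113 days → 21 September 2042.
Applicant Delay Offset: −18 days → 3 September 2042.

September 3, 2042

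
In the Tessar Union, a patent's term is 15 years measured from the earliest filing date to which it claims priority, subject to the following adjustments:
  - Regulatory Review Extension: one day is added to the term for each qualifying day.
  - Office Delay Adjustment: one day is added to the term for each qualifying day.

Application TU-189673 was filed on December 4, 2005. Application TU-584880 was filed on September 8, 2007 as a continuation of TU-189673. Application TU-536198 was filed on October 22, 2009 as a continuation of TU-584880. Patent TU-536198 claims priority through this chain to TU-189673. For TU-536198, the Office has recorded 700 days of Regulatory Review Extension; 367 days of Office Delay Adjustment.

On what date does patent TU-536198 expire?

2023-11-06

Earliest priority filing: 4 December 2005.
Base term: 4 December 2005 + 15 years → 4 December 2020.
Regulatory Review Extension: +700 days → 4 November 2022.
Office Delay Adjustment: +367 days → 6 November 2023.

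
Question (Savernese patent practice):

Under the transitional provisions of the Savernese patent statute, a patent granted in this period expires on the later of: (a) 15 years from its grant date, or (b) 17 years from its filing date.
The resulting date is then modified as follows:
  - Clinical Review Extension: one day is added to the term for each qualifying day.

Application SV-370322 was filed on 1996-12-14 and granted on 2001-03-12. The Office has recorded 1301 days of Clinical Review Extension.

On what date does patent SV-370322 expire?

(a) grant + 15 years → 12 March 2016.
(b) filing + 17 years → 14 December 2013.
Later of the two: 12 March 2016.
Clinical Review Extension: +1301 days → 4 October 2019.

October 4, 2019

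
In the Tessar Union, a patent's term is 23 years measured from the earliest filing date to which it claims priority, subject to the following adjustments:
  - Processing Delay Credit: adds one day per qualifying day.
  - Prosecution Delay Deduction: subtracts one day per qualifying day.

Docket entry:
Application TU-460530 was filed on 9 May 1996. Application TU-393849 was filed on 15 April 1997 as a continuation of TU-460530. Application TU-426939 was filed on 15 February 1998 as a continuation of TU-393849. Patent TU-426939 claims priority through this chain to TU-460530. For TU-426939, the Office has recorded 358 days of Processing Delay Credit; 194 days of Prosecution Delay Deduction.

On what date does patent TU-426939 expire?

2019-10-20

Earliest priority filing: 9 May 1996.
Base term: 9 May 1996 + 23 years → 9 May 2019.
Processing Delay Credit: +358 days → 1 May 2020.
Prosecution Delay Deduction: −194 days → 20 October 2019.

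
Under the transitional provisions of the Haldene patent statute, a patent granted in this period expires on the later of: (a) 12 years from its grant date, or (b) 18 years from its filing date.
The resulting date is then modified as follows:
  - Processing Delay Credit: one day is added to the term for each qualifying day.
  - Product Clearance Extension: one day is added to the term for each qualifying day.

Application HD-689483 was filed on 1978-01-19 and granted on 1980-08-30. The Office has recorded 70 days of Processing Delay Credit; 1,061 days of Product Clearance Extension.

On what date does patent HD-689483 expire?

February 23, 1999

(a) grant + 12 years → 30 August 1992.
(b) filing + 18 years → 19 January 1996.
Later of the two: 19 January 1996.
Processing Delay Credit: +70 days → 29 March 1996.
Product Clearance Extension: +1061 days → 23 February 1999.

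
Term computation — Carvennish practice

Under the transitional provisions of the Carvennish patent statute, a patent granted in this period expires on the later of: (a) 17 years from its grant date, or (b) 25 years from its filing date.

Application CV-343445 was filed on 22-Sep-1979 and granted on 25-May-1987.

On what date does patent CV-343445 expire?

2004-09-22

(a) grant + 17 years → 25 May 2004.
(b) filing + 25 years → 22 September 2004.
Later of the two: 22 September 2004.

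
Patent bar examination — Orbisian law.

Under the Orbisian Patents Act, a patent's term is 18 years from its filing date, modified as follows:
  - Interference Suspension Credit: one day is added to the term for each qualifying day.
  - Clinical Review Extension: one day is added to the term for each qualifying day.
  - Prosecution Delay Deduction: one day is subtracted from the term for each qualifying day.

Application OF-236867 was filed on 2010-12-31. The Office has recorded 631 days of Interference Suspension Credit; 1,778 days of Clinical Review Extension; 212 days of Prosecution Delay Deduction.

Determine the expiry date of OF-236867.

Base term: filing date + 18 years → 31 December 2028.
Interference Suspension Credit: +631 days → 23 September 2030.
Clinical Review Extension: +1778 days → 6 August 2035.
Prosecution Delay Deduction: −212 days → 6 January 2035.

2035-01-06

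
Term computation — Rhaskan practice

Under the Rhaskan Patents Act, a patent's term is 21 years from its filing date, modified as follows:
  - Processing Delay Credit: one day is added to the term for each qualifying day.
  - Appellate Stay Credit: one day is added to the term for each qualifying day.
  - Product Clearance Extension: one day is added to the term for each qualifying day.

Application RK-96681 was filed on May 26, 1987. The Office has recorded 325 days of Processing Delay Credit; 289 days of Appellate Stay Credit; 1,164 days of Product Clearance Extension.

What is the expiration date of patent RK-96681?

April 8, 2013

Base term: filing date + 21 years → 26 May 2008.
Processing Delay Credit: +325 days → 16 April 2009.
Appellate Stay Credit: +289 days → 30 January 2010.
Product Clearance Extension: +1164 days → 8 April 2013.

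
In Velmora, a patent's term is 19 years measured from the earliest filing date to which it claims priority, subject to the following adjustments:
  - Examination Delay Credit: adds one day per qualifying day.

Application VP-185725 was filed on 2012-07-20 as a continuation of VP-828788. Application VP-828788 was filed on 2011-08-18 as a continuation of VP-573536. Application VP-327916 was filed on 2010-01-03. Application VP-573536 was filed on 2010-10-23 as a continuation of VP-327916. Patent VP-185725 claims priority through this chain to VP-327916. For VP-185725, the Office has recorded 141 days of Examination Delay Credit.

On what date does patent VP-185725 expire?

Earliest priority filing: 3 January 2010.
Base term: 3 January 2010 + 19 years → 3 January 2029.
Examination Delay Credit: +141 days → 24 May 2029.

May 24, 2029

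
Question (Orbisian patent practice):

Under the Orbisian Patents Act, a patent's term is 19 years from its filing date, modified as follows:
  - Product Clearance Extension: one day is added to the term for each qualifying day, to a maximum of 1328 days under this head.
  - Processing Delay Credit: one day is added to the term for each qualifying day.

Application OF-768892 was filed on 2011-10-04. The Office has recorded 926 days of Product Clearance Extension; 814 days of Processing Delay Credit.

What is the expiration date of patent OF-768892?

2035-07-10

Base term: filing date + 19 years → 4 October 2030.
Product Clearance Extension: 926 days (within the 1328-day cap) → +926 days → 17 April 2033.
Processing Delay Credit: +814 days → 10 July 2035.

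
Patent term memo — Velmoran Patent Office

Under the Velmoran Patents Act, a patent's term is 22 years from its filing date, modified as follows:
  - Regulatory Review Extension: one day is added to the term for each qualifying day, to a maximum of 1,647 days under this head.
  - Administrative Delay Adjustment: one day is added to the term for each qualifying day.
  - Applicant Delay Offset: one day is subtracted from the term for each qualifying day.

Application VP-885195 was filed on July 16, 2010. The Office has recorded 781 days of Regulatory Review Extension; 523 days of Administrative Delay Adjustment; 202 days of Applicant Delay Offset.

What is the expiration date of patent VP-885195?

Base term: filing date + 22 years → 16 July 2032.
Regulatory Review Extension: 781 days (within the 1647-day cap) → +781 days → 5 September 2034.
Administrative Delay Adjustment: +523 days → 10 February 2036.
Applicant Delay Offset: −202 days → 23 July 2035.

2035-07-23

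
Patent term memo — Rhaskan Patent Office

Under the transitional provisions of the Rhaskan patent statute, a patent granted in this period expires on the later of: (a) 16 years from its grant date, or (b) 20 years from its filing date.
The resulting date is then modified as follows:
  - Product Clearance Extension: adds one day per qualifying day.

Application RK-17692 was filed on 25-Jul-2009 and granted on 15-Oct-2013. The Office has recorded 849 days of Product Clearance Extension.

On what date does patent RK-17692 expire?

2032-02-11

(a) grant + 16 years → 15 October 2029.
(b) filing + 20 years → 25 July 2029.
Later of the two: 15 October 2029.
Product Clearance Extension: +849 days → 11 February 2032.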